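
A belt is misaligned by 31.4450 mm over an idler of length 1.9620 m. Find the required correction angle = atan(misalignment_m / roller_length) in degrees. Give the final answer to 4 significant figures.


misalign_m = 31.4450 / 1000 = 0.031445 m
angle = atan(0.031445 / 1.9620)
angle = 0.9182 deg


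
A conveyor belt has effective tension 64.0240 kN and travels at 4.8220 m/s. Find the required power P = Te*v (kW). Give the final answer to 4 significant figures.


P = Te * v = 64.0240 * 4.8220
P = 308.7 kW


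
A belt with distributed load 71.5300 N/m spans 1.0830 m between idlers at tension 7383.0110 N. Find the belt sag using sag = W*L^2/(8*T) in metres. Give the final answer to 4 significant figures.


sag = 71.5300 * 1.0830^2 / (8 * 7383.0110)
sag = 0.001420 m


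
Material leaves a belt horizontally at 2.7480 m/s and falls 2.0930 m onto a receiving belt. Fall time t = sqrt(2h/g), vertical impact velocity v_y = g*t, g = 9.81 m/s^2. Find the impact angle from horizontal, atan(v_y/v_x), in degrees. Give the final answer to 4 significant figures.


t = sqrt(2*2.0930/9.81) = 0.653228 s
v_y = 9.81 * 0.653228 = 6.40817 m/s
angle = atan(6.40817 / 2.7480) = 66.79 deg


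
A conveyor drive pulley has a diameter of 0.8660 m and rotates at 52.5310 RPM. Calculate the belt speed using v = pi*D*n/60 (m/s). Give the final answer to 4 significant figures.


v = pi * 0.8660 * 52.5310 / 60
v = 2.382 m/s


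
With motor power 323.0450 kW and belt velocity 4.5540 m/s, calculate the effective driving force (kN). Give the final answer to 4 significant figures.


Te = P / v = 323.0450 / 4.5540
Te = 70.94 kN


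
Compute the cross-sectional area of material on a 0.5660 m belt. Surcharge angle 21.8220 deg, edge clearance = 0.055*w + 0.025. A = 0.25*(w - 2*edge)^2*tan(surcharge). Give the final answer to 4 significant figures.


edge = 0.055*0.5660 + 0.025 = 0.05613 m
ew = 0.5660 - 2*0.05613 = 0.45374 m
A = 0.25 * 0.45374^2 * tan(21.8220 deg)
A = 0.02061 m^2


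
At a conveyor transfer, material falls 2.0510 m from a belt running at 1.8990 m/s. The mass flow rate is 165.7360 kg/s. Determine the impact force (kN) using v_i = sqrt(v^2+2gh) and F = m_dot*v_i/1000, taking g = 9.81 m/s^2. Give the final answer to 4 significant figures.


v_i = sqrt(1.8990^2 + 2*9.81*2.0510) = 6.62169 m/s
F = 165.7360 * 6.62169 / 1000
F = 1.097 kN


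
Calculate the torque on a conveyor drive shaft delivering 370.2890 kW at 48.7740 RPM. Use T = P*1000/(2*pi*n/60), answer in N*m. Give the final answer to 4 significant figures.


omega = 2*pi*48.7740/60 = 5.1076 rad/s
T = 370.2890*1000 / 5.1076
T = 72500 N*m


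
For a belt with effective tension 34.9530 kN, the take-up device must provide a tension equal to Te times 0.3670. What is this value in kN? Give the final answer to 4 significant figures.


T_tu = 34.9530 * 0.3670
T_tu = 12.83 kN


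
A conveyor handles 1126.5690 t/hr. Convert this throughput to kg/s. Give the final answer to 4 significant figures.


m_dot = 1126.5690 * 1000 / 3600
m_dot = 312.9 kg/s


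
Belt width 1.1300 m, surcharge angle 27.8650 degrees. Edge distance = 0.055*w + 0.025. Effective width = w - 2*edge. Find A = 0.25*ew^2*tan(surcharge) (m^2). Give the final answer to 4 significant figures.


edge = 0.055*1.1300 + 0.025 = 0.08715 m
ew = 1.1300 - 2*0.08715 = 0.9557 m
A = 0.25 * 0.9557^2 * tan(27.8650 deg)
A = 0.1207 m^2


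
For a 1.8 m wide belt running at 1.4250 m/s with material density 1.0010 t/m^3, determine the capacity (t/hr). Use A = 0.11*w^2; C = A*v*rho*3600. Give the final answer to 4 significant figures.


A = 0.11 * 1.8^2 = 0.3564 m^2
C = 0.3564 * 1.4250 * 1.0010 * 3600
C = 1830 t/hr


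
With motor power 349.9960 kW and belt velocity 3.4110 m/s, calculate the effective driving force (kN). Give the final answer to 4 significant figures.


Te = P / v = 349.9960 / 3.4110
Te = 102.6 kN


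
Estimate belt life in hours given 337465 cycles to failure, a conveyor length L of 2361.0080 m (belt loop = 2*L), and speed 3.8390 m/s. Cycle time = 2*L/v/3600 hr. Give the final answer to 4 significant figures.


cycle_time = 2 * 2361.0080 / 3.8390 / 3600 = 0.34167 hr
life = 337465 * 0.34167 = 115300 hours


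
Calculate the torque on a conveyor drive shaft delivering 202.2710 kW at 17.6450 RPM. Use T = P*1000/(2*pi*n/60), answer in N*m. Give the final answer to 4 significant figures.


omega = 2*pi*17.6450/60 = 1.84778 rad/s
T = 202.2710*1000 / 1.84778
T = 109500 N*m


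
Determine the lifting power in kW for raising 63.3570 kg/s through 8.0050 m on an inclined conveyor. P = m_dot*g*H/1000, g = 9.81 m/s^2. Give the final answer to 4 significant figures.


P = 63.3570 * 9.81 * 8.0050 / 1000
P = 4.975 kW


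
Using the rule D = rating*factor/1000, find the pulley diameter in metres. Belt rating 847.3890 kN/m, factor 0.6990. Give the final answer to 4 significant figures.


D = 847.3890 * 0.6990 / 1000
D = 0.5923 m


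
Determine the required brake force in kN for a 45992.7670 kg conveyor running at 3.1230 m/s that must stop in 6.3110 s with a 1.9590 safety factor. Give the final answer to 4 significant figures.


F = 45992.7670 * 3.1230 / 6.3110 * 1.9590 / 1000
F = 44.59 kN


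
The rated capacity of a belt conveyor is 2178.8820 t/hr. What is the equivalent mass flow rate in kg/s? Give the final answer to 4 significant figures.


m_dot = 2178.8820 * 1000 / 3600
m_dot = 605.2 kg/s


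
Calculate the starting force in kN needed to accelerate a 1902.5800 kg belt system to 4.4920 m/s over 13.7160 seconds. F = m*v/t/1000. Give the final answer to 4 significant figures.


F = 1902.5800 * 4.4920 / 13.7160 / 1000
F = 0.6231 kN


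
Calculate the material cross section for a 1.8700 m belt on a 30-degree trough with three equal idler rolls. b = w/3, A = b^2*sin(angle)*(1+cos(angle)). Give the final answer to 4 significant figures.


b = 1.8700/3 = 0.623333 m
A = 0.623333^2 * sin(30 deg) * (1 + cos(30 deg))
A = 0.3625 m^2


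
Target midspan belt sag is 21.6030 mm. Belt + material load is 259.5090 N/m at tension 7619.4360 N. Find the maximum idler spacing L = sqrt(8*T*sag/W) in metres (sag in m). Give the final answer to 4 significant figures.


sag = 21.6030/1000 = 0.021603 m
L = sqrt(8 * 7619.4360 * 0.021603 / 259.5090)
L = 2.253 m


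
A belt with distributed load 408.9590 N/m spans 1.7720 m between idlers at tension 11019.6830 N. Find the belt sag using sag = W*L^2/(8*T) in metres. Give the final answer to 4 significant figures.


sag = 408.9590 * 1.7720^2 / (8 * 11019.6830)
sag = 0.01457 m


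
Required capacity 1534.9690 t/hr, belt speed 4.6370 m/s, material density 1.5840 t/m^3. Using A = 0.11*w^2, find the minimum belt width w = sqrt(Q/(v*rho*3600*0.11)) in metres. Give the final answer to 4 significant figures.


A_req = 1534.9690 / (4.6370 * 1.5840 * 3600) = 0.0580503 m^2
w = sqrt(0.0580503 / 0.11)
w = 0.7265 m


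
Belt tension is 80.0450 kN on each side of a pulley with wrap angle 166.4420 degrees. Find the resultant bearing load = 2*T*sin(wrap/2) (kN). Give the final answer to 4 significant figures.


F = 2 * 80.0450 * sin(166.4420/2 deg)
F = 159.0 kN


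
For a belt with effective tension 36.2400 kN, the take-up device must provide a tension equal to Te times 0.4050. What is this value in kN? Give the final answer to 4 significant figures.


T_tu = 36.2400 * 0.4050
T_tu = 14.68 kN


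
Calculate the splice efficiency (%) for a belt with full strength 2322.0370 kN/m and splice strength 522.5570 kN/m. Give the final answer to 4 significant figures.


Eff = 522.5570 / 2322.0370 * 100
Eff = 22.50 %


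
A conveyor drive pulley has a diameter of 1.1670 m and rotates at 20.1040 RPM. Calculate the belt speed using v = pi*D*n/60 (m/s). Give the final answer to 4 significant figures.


v = pi * 1.1670 * 20.1040 / 60
v = 1.228 m/s


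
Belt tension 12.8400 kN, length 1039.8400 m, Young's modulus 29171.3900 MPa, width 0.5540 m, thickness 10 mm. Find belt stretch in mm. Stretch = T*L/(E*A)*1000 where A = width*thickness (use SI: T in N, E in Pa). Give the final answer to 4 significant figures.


A = 0.5540 * 0.01 = 0.00554 m^2
Stretch = 12.8400*1000 * 1039.8400 / (29171.3900e6 * 0.00554) * 1000
Stretch = 82.62 mm


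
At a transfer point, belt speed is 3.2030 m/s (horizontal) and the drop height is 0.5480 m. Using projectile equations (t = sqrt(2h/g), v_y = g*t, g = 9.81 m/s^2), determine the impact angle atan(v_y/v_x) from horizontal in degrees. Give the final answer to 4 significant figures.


t = sqrt(2*0.5480/9.81) = 0.33425 s
v_y = 9.81 * 0.33425 = 3.27899 m/s
angle = atan(3.27899 / 3.2030) = 45.67 deg


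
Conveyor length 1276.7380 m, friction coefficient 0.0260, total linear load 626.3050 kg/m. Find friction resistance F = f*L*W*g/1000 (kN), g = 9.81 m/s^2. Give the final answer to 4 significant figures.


F = 0.0260 * 1276.7380 * 626.3050 * 9.81 / 1000
F = 204.0 kN


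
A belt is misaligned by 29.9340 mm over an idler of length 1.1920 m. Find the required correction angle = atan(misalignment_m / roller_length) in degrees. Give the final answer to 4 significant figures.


misalign_m = 29.9340 / 1000 = 0.029934 m
angle = atan(0.029934 / 1.1920)
angle = 1.439 deg


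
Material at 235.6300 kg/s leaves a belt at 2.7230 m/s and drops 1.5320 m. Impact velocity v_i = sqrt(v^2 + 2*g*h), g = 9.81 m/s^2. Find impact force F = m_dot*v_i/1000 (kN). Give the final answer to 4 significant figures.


v_i = sqrt(2.7230^2 + 2*9.81*1.5320) = 6.12148 m/s
F = 235.6300 * 6.12148 / 1000
F = 1.442 kN


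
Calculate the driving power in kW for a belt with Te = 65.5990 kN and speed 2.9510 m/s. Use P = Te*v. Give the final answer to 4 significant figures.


P = Te * v = 65.5990 * 2.9510
P = 193.6 kW


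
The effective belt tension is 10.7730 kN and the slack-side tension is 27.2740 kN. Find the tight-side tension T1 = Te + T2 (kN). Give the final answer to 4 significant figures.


T1 = Te + T2 = 10.7730 + 27.2740
T1 = 38.05 kN


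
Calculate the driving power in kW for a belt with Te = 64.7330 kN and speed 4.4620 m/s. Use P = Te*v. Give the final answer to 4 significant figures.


P = Te * v = 64.7330 * 4.4620
P = 288.8 kW


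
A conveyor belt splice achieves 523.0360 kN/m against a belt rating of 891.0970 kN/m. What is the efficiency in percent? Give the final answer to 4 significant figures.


Eff = 523.0360 / 891.0970 * 100
Eff = 58.70 %


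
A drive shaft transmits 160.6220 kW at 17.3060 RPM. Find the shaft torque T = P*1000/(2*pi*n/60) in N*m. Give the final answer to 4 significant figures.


omega = 2*pi*17.3060/60 = 1.81228 rad/s
T = 160.6220*1000 / 1.81228
T = 88630 N*m


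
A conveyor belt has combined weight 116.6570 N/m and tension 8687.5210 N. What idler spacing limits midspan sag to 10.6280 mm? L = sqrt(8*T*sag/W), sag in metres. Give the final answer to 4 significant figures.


sag = 10.6280/1000 = 0.010628 m
L = sqrt(8 * 8687.5210 * 0.010628 / 116.6570)
L = 2.516 m


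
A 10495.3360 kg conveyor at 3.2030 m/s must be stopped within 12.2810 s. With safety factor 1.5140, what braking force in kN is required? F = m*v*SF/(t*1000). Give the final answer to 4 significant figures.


F = 10495.3360 * 3.2030 / 12.2810 * 1.5140 / 1000
F = 4.144 kN


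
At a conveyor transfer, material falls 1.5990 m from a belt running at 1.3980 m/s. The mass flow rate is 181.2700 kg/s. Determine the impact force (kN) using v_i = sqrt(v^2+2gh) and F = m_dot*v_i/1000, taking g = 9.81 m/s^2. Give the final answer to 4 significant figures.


v_i = sqrt(1.3980^2 + 2*9.81*1.5990) = 5.77294 m/s
F = 181.2700 * 5.77294 / 1000
F = 1.046 kN


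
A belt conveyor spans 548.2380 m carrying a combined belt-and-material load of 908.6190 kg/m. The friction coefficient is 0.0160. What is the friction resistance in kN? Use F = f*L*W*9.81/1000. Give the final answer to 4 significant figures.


F = 0.0160 * 548.2380 * 908.6190 * 9.81 / 1000
F = 78.19 kN


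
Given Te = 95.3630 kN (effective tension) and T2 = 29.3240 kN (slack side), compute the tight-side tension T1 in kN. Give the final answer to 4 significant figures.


T1 = Te + T2 = 95.3630 + 29.3240
T1 = 124.7 kN


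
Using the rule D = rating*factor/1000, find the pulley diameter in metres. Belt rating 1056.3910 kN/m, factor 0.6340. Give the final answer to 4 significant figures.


D = 1056.3910 * 0.6340 / 1000
D = 0.6698 m


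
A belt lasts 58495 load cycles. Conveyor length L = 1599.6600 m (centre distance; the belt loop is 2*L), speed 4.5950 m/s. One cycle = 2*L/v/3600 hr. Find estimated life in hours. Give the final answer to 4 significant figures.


cycle_time = 2 * 1599.6600 / 4.5950 / 3600 = 0.193406 hr
life = 58495 * 0.193406 = 11310 hours


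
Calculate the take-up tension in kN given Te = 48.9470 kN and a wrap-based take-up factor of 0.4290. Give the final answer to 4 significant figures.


T_tu = 48.9470 * 0.4290
T_tu = 21.00 kN


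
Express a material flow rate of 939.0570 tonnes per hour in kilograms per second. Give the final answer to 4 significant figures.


m_dot = 939.0570 * 1000 / 3600
m_dot = 260.8 kg/s


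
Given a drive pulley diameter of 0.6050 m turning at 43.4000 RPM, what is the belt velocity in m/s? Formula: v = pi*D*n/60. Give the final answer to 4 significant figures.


v = pi * 0.6050 * 43.4000 / 60
v = 1.375 m/s


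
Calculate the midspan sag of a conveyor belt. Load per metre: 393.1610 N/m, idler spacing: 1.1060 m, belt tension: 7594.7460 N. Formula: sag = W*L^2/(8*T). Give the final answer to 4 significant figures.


sag = 393.1610 * 1.1060^2 / (8 * 7594.7460)
sag = 0.007915 m


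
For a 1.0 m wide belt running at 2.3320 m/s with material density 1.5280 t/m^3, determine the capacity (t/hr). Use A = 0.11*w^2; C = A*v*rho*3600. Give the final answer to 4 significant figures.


A = 0.11 * 1.0^2 = 0.11 m^2
C = 0.11 * 2.3320 * 1.5280 * 3600
C = 1411 t/hr


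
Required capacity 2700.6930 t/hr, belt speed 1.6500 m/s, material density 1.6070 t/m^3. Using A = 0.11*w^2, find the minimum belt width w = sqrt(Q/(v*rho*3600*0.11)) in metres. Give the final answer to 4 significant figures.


A_req = 2700.6930 / (1.6500 * 1.6070 * 3600) = 0.282926 m^2
w = sqrt(0.282926 / 0.11)
w = 1.604 m


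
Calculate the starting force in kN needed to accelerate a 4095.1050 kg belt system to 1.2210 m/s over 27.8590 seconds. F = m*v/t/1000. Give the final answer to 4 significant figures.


F = 4095.1050 * 1.2210 / 27.8590 / 1000
F = 0.1795 kN


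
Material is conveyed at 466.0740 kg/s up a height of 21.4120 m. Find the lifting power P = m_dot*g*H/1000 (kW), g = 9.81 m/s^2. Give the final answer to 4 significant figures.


P = 466.0740 * 9.81 * 21.4120 / 1000
P = 97.90 kW


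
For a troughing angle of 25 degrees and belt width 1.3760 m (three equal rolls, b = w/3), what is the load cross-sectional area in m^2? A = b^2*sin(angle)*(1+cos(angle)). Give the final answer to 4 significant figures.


b = 1.3760/3 = 0.458667 m
A = 0.458667^2 * sin(25 deg) * (1 + cos(25 deg))
A = 0.1695 m^2


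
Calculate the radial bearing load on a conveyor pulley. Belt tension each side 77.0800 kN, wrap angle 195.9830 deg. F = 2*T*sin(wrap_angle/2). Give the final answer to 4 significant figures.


F = 2 * 77.0800 * sin(195.9830/2 deg)
F = 152.7 kN


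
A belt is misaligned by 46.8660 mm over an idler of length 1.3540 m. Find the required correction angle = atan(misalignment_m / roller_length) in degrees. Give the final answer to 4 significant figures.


misalign_m = 46.8660 / 1000 = 0.046866 m
angle = atan(0.046866 / 1.3540)
angle = 1.982 deg


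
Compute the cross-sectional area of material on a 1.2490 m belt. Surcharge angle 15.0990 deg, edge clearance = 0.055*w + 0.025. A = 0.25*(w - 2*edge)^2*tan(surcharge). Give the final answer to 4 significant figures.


edge = 0.055*1.2490 + 0.025 = 0.093695 m
ew = 1.2490 - 2*0.093695 = 1.06161 m
A = 0.25 * 1.06161^2 * tan(15.0990 deg)
A = 0.07602 m^2


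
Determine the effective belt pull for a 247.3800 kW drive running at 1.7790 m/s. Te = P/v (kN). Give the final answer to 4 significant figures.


Te = P / v = 247.3800 / 1.7790
Te = 139.1 kN


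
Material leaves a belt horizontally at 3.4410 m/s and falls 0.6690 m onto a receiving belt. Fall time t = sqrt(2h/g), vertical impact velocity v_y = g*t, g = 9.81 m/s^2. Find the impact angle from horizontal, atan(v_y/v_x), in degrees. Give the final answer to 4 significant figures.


t = sqrt(2*0.6690/9.81) = 0.369312 s
v_y = 9.81 * 0.369312 = 3.62295 m/s
angle = atan(3.62295 / 3.4410) = 46.48 deg


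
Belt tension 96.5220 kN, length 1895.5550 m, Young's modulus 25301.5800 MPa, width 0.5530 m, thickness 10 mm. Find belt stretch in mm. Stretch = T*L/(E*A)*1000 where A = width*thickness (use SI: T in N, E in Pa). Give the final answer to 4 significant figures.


A = 0.5530 * 0.01 = 0.00553 m^2
Stretch = 96.5220*1000 * 1895.5550 / (25301.5800e6 * 0.00553) * 1000
Stretch = 1308 mm


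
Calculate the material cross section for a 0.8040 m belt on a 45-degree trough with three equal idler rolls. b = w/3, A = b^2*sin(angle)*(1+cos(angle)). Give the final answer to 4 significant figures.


b = 0.8040/3 = 0.268 m
A = 0.268^2 * sin(45 deg) * (1 + cos(45 deg))
A = 0.08670 m^2


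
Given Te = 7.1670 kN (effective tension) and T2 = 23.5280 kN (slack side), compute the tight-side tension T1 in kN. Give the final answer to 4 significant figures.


T1 = Te + T2 = 7.1670 + 23.5280
T1 = 30.70 kN


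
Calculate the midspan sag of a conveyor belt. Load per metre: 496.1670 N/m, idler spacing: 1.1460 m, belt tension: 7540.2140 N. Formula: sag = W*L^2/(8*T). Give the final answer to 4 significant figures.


sag = 496.1670 * 1.1460^2 / (8 * 7540.2140)
sag = 0.01080 m


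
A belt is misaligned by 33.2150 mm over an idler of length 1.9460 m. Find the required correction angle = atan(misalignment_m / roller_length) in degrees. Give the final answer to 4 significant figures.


misalign_m = 33.2150 / 1000 = 0.033215 m
angle = atan(0.033215 / 1.9460)
angle = 0.9778 deg


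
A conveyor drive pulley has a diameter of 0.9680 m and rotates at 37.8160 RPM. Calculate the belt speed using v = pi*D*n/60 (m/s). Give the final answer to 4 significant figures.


v = pi * 0.9680 * 37.8160 / 60
v = 1.917 m/s


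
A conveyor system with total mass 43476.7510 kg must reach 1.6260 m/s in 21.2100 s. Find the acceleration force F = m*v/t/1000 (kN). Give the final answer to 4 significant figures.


F = 43476.7510 * 1.6260 / 21.2100 / 1000
F = 3.333 kN


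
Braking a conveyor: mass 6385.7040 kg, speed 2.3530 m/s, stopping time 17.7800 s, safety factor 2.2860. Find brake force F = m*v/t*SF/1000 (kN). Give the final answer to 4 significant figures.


F = 6385.7040 * 2.3530 / 17.7800 * 2.2860 / 1000
F = 1.932 kN


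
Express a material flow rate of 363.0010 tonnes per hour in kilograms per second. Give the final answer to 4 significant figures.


m_dot = 363.0010 * 1000 / 3600
m_dot = 100.8 kg/s


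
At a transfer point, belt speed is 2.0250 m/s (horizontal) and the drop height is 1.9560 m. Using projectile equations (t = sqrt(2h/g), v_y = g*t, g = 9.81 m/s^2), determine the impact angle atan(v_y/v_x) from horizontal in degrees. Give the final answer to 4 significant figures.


t = sqrt(2*1.9560/9.81) = 0.631488 s
v_y = 9.81 * 0.631488 = 6.1949 m/s
angle = atan(6.1949 / 2.0250) = 71.90 deg


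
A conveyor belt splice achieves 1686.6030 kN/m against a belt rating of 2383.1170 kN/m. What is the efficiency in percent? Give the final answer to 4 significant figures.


Eff = 1686.6030 / 2383.1170 * 100
Eff = 70.77 %


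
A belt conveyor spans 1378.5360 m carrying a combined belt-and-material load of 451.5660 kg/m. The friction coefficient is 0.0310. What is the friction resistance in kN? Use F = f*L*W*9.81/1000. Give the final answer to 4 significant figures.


F = 0.0310 * 1378.5360 * 451.5660 * 9.81 / 1000
F = 189.3 kN


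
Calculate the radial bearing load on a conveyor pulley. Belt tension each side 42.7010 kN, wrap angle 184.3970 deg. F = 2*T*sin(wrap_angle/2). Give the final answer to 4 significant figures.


F = 2 * 42.7010 * sin(184.3970/2 deg)
F = 85.34 kN


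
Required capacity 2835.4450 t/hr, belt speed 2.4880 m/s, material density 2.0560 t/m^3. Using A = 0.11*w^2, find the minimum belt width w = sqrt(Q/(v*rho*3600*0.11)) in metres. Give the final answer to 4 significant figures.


A_req = 2835.4450 / (2.4880 * 2.0560 * 3600) = 0.153973 m^2
w = sqrt(0.153973 / 0.11)
w = 1.183 m


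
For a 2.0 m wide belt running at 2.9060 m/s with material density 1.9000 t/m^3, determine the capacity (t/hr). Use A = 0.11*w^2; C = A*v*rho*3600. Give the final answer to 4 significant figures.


A = 0.11 * 2.0^2 = 0.44 m^2
C = 0.44 * 2.9060 * 1.9000 * 3600
C = 8746 t/hr


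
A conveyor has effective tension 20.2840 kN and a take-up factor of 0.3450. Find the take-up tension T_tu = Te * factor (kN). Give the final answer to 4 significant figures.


T_tu = 20.2840 * 0.3450
T_tu = 6.998 kN


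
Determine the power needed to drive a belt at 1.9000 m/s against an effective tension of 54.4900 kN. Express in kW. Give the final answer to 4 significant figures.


P = Te * v = 54.4900 * 1.9000
P = 103.5 kW


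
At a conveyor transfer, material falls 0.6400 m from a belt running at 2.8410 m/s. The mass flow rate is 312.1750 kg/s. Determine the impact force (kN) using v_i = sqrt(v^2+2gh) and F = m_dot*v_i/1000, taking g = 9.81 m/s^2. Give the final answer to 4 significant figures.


v_i = sqrt(2.8410^2 + 2*9.81*0.6400) = 4.54181 m/s
F = 312.1750 * 4.54181 / 1000
F = 1.418 kN


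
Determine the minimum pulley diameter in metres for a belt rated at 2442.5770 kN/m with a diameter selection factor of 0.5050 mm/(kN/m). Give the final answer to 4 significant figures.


D = 2442.5770 * 0.5050 / 1000
D = 1.234 m


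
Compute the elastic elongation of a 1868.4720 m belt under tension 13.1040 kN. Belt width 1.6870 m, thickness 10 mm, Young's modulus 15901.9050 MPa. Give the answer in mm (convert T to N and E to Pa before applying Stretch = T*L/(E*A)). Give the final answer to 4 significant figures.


A = 1.6870 * 0.01 = 0.01687 m^2
Stretch = 13.1040*1000 * 1868.4720 / (15901.9050e6 * 0.01687) * 1000
Stretch = 91.27 mm


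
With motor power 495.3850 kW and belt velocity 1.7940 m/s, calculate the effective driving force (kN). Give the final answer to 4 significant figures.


Te = P / v = 495.3850 / 1.7940
Te = 276.1 kN


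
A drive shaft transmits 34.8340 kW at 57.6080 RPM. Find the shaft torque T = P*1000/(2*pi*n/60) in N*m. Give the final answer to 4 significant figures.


omega = 2*pi*57.6080/60 = 6.0327 rad/s
T = 34.8340*1000 / 6.0327
T = 5774 N*m


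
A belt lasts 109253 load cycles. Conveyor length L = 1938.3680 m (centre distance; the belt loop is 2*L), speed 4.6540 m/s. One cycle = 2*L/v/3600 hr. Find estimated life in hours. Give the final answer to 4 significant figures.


cycle_time = 2 * 1938.3680 / 4.6540 / 3600 = 0.231386 hr
life = 109253 * 0.231386 = 25280 hours


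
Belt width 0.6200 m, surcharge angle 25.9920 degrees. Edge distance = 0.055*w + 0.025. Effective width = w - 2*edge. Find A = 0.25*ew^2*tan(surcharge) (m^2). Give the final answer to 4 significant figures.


edge = 0.055*0.6200 + 0.025 = 0.0591 m
ew = 0.6200 - 2*0.0591 = 0.5018 m
A = 0.25 * 0.5018^2 * tan(25.9920 deg)
A = 0.03069 m^2


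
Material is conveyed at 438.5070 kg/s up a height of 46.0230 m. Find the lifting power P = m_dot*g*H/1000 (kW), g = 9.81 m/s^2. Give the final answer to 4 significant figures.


P = 438.5070 * 9.81 * 46.0230 / 1000
P = 198.0 kW


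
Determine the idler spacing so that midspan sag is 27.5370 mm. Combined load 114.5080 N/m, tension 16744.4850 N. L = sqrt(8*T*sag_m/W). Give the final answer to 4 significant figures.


sag = 27.5370/1000 = 0.027537 m
L = sqrt(8 * 16744.4850 * 0.027537 / 114.5080)
L = 5.676 m


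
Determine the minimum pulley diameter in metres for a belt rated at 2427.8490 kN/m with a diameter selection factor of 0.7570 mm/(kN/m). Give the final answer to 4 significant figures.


D = 2427.8490 * 0.7570 / 1000
D = 1.838 m


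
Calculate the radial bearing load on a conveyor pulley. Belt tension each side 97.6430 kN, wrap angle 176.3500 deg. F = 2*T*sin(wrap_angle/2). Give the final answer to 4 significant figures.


F = 2 * 97.6430 * sin(176.3500/2 deg)
F = 195.2 kN


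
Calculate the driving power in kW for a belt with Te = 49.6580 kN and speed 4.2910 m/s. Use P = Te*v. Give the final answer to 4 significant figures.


P = Te * v = 49.6580 * 4.2910
P = 213.1 kW


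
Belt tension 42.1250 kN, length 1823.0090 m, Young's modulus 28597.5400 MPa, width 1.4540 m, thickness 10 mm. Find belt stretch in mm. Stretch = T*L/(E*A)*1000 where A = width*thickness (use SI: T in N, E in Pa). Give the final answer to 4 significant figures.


A = 1.4540 * 0.01 = 0.01454 m^2
Stretch = 42.1250*1000 * 1823.0090 / (28597.5400e6 * 0.01454) * 1000
Stretch = 184.7 mm


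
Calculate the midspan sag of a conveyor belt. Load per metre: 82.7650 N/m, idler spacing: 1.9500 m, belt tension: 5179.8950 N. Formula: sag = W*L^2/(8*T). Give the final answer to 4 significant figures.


sag = 82.7650 * 1.9500^2 / (8 * 5179.8950)
sag = 0.007595 m


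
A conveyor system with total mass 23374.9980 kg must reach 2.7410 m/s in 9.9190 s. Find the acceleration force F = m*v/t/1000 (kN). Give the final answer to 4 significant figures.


F = 23374.9980 * 2.7410 / 9.9190 / 1000
F = 6.459 kN


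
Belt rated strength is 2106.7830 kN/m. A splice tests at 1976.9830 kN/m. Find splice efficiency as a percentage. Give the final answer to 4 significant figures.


Eff = 1976.9830 / 2106.7830 * 100
Eff = 93.84 %


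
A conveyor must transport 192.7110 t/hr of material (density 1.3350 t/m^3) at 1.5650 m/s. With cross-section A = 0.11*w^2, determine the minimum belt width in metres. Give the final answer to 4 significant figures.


A_req = 192.7110 / (1.5650 * 1.3350 * 3600) = 0.0256217 m^2
w = sqrt(0.0256217 / 0.11)
w = 0.4826 m


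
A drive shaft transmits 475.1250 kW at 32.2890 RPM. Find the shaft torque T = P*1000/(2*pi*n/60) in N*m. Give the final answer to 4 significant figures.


omega = 2*pi*32.2890/60 = 3.3813 rad/s
T = 475.1250*1000 / 3.3813
T = 140500 N*m


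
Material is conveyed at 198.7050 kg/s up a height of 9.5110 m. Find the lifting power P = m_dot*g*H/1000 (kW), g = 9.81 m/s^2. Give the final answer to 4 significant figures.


P = 198.7050 * 9.81 * 9.5110 / 1000
P = 18.54 kW


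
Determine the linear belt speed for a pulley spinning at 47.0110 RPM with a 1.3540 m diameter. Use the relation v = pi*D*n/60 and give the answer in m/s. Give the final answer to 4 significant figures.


v = pi * 1.3540 * 47.0110 / 60
v = 3.333 m/s


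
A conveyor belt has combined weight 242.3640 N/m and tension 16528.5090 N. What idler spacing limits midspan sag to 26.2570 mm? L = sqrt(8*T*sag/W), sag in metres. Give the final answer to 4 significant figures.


sag = 26.2570/1000 = 0.026257 m
L = sqrt(8 * 16528.5090 * 0.026257 / 242.3640)
L = 3.785 m


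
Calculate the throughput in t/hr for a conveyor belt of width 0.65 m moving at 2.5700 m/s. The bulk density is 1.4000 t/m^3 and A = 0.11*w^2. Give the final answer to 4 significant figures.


A = 0.11 * 0.65^2 = 0.046475 m^2
C = 0.046475 * 2.5700 * 1.4000 * 3600
C = 602.0 t/hr


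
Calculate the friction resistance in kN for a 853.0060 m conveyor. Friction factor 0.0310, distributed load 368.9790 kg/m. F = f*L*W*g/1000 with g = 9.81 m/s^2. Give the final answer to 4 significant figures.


F = 0.0310 * 853.0060 * 368.9790 * 9.81 / 1000
F = 95.72 kN


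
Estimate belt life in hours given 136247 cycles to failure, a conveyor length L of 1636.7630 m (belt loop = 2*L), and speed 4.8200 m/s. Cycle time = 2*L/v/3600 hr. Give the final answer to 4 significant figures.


cycle_time = 2 * 1636.7630 / 4.8200 / 3600 = 0.188654 hr
life = 136247 * 0.188654 = 25700 hours


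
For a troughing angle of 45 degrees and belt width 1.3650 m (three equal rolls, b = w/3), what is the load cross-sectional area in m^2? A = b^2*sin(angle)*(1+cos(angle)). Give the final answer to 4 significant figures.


b = 1.3650/3 = 0.455 m
A = 0.455^2 * sin(45 deg) * (1 + cos(45 deg))
A = 0.2499 m^2


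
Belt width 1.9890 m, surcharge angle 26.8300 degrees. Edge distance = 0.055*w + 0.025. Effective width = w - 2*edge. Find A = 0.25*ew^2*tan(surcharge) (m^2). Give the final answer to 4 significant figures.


edge = 0.055*1.9890 + 0.025 = 0.134395 m
ew = 1.9890 - 2*0.134395 = 1.72021 m
A = 0.25 * 1.72021^2 * tan(26.8300 deg)
A = 0.3742 m^2


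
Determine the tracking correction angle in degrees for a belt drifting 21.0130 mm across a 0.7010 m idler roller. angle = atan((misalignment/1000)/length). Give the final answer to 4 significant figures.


misalign_m = 21.0130 / 1000 = 0.021013 m
angle = atan(0.021013 / 0.7010)
angle = 1.717 deg


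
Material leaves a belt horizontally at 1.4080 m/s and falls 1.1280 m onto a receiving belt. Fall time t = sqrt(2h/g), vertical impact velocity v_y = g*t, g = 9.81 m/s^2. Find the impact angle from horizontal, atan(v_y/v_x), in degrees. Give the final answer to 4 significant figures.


t = sqrt(2*1.1280/9.81) = 0.479551 s
v_y = 9.81 * 0.479551 = 4.7044 m/s
angle = atan(4.7044 / 1.4080) = 73.34 deg


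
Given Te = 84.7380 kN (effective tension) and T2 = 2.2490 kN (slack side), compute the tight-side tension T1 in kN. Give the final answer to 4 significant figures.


T1 = Te + T2 = 84.7380 + 2.2490
T1 = 86.99 kN


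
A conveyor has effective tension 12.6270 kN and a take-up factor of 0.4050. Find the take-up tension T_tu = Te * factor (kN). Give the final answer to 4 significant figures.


T_tu = 12.6270 * 0.4050
T_tu = 5.114 kN


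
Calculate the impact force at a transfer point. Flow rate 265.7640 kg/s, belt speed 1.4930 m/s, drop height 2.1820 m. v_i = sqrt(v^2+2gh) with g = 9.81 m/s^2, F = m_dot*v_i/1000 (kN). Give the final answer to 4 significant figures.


v_i = sqrt(1.4930^2 + 2*9.81*2.1820) = 6.71118 m/s
F = 265.7640 * 6.71118 / 1000
F = 1.784 kN


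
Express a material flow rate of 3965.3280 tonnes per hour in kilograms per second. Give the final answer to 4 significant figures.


m_dot = 3965.3280 * 1000 / 3600
m_dot = 1101 kg/s


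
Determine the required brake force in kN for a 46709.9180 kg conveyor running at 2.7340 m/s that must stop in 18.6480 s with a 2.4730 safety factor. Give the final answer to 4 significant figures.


F = 46709.9180 * 2.7340 / 18.6480 * 2.4730 / 1000
F = 16.94 kN


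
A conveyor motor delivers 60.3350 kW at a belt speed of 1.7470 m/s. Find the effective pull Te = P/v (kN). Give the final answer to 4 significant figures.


Te = P / v = 60.3350 / 1.7470
Te = 34.54 kN


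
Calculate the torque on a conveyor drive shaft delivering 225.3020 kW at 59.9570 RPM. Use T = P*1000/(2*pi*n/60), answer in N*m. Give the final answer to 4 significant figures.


omega = 2*pi*59.9570/60 = 6.27868 rad/s
T = 225.3020*1000 / 6.27868
T = 35880 N*m


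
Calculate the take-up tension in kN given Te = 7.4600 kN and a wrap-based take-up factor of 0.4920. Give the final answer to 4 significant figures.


T_tu = 7.4600 * 0.4920
T_tu = 3.670 kN


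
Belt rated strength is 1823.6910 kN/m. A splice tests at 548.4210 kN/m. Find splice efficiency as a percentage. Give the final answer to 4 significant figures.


Eff = 548.4210 / 1823.6910 * 100
Eff = 30.07 %


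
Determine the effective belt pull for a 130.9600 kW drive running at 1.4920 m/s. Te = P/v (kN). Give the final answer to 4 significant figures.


Te = P / v = 130.9600 / 1.4920
Te = 87.77 kN


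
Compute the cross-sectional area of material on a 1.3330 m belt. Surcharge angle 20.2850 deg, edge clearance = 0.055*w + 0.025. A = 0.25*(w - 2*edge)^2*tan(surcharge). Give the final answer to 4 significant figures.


edge = 0.055*1.3330 + 0.025 = 0.098315 m
ew = 1.3330 - 2*0.098315 = 1.13637 m
A = 0.25 * 1.13637^2 * tan(20.2850 deg)
A = 0.1193 m^2


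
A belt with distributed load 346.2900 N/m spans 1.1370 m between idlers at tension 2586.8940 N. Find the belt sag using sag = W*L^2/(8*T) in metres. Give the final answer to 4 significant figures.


sag = 346.2900 * 1.1370^2 / (8 * 2586.8940)
sag = 0.02163 m


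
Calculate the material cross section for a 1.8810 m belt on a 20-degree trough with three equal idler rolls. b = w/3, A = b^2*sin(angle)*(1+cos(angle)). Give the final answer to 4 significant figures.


b = 1.8810/3 = 0.627 m
A = 0.627^2 * sin(20 deg) * (1 + cos(20 deg))
A = 0.2608 m^2


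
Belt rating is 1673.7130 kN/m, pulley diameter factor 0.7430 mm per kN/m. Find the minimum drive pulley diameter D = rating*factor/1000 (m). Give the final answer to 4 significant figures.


D = 1673.7130 * 0.7430 / 1000
D = 1.244 m


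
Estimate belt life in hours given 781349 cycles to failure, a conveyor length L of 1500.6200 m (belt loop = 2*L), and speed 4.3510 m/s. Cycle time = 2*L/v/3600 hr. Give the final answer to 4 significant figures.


cycle_time = 2 * 1500.6200 / 4.3510 / 3600 = 0.191606 hr
life = 781349 * 0.191606 = 149700 hours


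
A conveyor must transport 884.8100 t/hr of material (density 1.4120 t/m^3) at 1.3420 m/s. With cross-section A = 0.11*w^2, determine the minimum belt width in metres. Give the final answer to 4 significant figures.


A_req = 884.8100 / (1.3420 * 1.4120 * 3600) = 0.129706 m^2
w = sqrt(0.129706 / 0.11)
w = 1.086 m


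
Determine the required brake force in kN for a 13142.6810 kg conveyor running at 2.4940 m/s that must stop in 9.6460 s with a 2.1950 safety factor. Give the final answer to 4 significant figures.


F = 13142.6810 * 2.4940 / 9.6460 * 2.1950 / 1000
F = 7.459 kN


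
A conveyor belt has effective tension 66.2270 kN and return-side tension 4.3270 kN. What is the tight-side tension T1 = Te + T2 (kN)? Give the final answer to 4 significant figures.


T1 = Te + T2 = 66.2270 + 4.3270
T1 = 70.55 kN


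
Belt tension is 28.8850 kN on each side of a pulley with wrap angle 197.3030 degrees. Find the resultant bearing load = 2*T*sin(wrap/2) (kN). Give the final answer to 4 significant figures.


F = 2 * 28.8850 * sin(197.3030/2 deg)
F = 57.11 kN


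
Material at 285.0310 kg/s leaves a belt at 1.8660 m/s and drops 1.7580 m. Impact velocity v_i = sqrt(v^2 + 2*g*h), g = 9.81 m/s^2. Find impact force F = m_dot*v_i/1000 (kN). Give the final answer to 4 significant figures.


v_i = sqrt(1.8660^2 + 2*9.81*1.7580) = 6.1623 m/s
F = 285.0310 * 6.1623 / 1000
F = 1.756 kN


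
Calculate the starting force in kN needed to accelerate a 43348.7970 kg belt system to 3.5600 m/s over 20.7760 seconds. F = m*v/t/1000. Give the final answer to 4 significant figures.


F = 43348.7970 * 3.5600 / 20.7760 / 1000
F = 7.428 kN


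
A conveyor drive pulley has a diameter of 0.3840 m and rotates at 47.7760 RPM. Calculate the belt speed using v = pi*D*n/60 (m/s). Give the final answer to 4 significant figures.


v = pi * 0.3840 * 47.7760 / 60
v = 0.9606 m/s


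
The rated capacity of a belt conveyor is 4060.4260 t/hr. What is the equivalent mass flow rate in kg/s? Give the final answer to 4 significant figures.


m_dot = 4060.4260 * 1000 / 3600
m_dot = 1128 kg/s


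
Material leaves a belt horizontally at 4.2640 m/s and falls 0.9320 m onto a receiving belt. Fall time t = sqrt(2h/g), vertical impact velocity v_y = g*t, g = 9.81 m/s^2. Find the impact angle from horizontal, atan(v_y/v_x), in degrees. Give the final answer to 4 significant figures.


t = sqrt(2*0.9320/9.81) = 0.435902 s
v_y = 9.81 * 0.435902 = 4.2762 m/s
angle = atan(4.2762 / 4.2640) = 45.08 deg


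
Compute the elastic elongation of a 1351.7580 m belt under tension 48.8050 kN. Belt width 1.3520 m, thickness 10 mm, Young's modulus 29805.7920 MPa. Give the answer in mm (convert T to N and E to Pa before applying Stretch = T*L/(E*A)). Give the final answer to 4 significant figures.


A = 1.3520 * 0.01 = 0.01352 m^2
Stretch = 48.8050*1000 * 1351.7580 / (29805.7920e6 * 0.01352) * 1000
Stretch = 163.7 mm


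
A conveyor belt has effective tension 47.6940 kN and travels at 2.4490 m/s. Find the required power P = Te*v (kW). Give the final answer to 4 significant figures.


P = Te * v = 47.6940 * 2.4490
P = 116.8 kW


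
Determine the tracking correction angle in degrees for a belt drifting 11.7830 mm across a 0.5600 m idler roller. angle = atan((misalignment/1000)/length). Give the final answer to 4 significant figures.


misalign_m = 11.7830 / 1000 = 0.011783 m
angle = atan(0.011783 / 0.5600)
angle = 1.205 deg


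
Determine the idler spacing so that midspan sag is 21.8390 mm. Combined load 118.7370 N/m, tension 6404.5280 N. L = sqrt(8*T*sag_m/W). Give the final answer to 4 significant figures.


sag = 21.8390/1000 = 0.021839 m
L = sqrt(8 * 6404.5280 * 0.021839 / 118.7370)
L = 3.070 m


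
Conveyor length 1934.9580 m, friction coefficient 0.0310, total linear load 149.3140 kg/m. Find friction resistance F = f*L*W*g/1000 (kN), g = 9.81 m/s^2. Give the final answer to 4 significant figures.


F = 0.0310 * 1934.9580 * 149.3140 * 9.81 / 1000
F = 87.86 kN


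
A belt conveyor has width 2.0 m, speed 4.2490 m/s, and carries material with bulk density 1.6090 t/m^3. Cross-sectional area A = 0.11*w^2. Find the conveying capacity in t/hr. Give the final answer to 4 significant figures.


A = 0.11 * 2.0^2 = 0.44 m^2
C = 0.44 * 4.2490 * 1.6090 * 3600
C = 10830 t/hr


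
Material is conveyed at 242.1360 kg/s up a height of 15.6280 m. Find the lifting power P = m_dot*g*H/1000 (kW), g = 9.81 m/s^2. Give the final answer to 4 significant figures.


P = 242.1360 * 9.81 * 15.6280 / 1000
P = 37.12 kW


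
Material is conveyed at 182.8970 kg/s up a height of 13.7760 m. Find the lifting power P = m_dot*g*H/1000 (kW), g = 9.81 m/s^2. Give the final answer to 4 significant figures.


P = 182.8970 * 9.81 * 13.7760 / 1000
P = 24.72 kW


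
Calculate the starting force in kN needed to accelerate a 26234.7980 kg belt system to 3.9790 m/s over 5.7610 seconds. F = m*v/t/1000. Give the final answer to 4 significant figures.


F = 26234.7980 * 3.9790 / 5.7610 / 1000
F = 18.12 kN


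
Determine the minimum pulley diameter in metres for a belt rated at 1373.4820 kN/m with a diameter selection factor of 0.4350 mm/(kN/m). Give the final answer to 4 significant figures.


D = 1373.4820 * 0.4350 / 1000
D = 0.5975 m


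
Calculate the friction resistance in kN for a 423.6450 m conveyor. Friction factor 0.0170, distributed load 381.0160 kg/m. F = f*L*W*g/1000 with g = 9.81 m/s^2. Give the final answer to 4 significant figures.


F = 0.0170 * 423.6450 * 381.0160 * 9.81 / 1000
F = 26.92 kN


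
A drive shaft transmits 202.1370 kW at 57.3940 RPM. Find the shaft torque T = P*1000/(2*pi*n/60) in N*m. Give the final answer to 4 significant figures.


omega = 2*pi*57.3940/60 = 6.01029 rad/s
T = 202.1370*1000 / 6.01029
T = 33630 N*m


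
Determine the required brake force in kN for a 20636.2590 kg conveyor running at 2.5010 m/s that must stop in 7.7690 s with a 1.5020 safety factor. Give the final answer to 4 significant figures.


F = 20636.2590 * 2.5010 / 7.7690 * 1.5020 / 1000
F = 9.978 kN


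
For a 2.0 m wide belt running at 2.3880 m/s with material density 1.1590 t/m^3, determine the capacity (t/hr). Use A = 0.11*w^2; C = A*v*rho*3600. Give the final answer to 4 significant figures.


A = 0.11 * 2.0^2 = 0.44 m^2
C = 0.44 * 2.3880 * 1.1590 * 3600
C = 4384 t/hr


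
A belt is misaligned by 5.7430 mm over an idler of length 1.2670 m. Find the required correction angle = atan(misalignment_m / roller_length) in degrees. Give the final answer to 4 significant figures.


misalign_m = 5.7430 / 1000 = 0.005743 m
angle = atan(0.005743 / 1.2670)
angle = 0.2597 deg
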